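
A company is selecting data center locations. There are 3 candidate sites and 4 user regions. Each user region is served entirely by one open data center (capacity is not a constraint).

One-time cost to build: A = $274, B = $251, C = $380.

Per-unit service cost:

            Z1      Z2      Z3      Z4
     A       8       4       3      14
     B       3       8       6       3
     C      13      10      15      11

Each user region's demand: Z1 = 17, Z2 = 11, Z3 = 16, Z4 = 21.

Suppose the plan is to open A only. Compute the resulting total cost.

Total cost: 796

Each user region is assigned to its cheapest site among the open ones.
{A}: Z1→A 8·17=136, Z2→A 4·11=44, Z3→A 3·16=48, Z4→A 14·21=294. Service 522; fixed 274; total 796.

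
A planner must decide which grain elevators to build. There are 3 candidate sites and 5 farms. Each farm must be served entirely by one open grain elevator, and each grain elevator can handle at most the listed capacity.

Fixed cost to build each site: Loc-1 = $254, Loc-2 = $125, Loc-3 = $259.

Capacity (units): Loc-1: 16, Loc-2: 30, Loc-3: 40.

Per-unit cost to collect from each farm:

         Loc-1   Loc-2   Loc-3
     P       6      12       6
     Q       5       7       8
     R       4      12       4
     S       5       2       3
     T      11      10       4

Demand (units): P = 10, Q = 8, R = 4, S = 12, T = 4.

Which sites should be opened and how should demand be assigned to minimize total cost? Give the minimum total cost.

Open {Loc-3}: P→Loc-3 6·10=60, Q→Loc-3 8·8=64, R→Loc-3 4·4=16, S→Loc-3 3·12=36, T→Loc-3 4·4=16.
Loads: Loc-3 carries 38/40. Service 192; fixed 259; total 451.
Next best feasible plan costs 556.

Minimum total cost: 451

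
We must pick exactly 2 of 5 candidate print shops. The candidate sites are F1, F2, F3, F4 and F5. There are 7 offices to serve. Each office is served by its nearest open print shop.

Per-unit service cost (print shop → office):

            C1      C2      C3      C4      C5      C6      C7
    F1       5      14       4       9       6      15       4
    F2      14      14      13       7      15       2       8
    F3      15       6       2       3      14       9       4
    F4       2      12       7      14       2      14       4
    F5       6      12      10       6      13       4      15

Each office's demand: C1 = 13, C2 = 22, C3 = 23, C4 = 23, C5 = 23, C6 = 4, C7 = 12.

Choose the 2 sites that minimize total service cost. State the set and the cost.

Choose F3 and F4; total service cost 403.

With exactly 2 open, each office uses its cheapest among the chosen.
{F3, F4}: C1→F4 2·13=26, C2→F3 6·22=132, C3→F3 2·23=46, C4→F3 3·23=69, C5→F4 2·23=46, C6→F3 9·4=36, C7→F3 4·12=48. Service cost 403.
{F1, F3}: service cost 534
{F3, F5}: service cost 688
Among all 10 size-2 choices, {F3, F4} is lowest.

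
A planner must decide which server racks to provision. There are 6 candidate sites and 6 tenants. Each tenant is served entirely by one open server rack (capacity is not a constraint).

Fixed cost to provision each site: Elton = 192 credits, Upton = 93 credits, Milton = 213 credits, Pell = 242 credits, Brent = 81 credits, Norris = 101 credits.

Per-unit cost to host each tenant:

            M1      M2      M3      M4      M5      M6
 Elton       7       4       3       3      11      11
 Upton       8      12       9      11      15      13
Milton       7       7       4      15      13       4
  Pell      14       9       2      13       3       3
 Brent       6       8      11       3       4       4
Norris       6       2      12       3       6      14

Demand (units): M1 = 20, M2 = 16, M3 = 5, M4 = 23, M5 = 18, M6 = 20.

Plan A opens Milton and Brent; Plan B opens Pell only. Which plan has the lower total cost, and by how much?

Plan A: {Milton, Brent}: M1→Brent 6·20=120, M2→Milton 7·16=112, M3→Milton 4·5=20, M4→Brent 3·23=69, M5→Brent 4·18=72, M6→Milton 4·20=80. Service 473; fixed 294; total 767.
Plan B: {Pell}: M1→Pell 14·20=280, M2→Pell 9·16=144, M3→Pell 2·5=10, M4→Pell 13·23=299, M5→Pell 3·18=54, M6→Pell 3·20=60. Service 847; fixed 242; total 1089.
Difference: |767 − 1089| = 322.

Plan A is cheaper by 322.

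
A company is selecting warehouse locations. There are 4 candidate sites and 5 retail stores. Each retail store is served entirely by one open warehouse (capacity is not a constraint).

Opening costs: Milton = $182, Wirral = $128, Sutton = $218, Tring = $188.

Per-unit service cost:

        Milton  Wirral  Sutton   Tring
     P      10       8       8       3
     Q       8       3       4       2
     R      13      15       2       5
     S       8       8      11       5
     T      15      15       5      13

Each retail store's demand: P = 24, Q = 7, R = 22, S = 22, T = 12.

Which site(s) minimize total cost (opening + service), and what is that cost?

For any fixed open set, each retail store goes to its cheapest open site; total = fixed + service.
{Tring}: P→Tring 3·24=72, Q→Tring 2·7=14, R→Tring 5·22=110, S→Tring 5·22=110, T→Tring 13·12=156. Service 462; fixed 188; total 650.
{Sutton, Tring}: service 300 + fixed 406 = 706
{Wirral, Tring}: P→Tring 3·24=72, Q→Tring 2·7=14, R→Tring 5·22=110, S→Tring 5·22=110, T→Tring 13·12=156. Service 462; fixed 316; total 778.
{Milton, Wirral, Sutton, Tring}: P→Tring 3·24=72, Q→Tring 2·7=14, R→Sutton 2·22=44, S→Tring 5·22=110, T→Sutton 5·12=60. Service 300; fixed 716; total 1016.
No other subset beats 650.

Open Tring only; minimum total cost 650.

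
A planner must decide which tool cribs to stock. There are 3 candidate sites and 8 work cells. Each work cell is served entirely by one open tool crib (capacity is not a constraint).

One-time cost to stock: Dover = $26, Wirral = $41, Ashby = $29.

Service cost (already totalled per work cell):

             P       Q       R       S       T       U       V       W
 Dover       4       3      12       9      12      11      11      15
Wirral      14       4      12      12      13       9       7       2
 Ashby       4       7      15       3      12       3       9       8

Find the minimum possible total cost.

For any fixed open set, each work cell goes to its cheapest open site; total = fixed + service.
{Ashby}: P→Ashby 4, Q→Ashby 7, R→Ashby 15, S→Ashby 3, T→Ashby 12, U→Ashby 3, V→Ashby 9, W→Ashby 8. Service 61; fixed 29; total 90.
{Dover}: service 77 + fixed 26 = 103
{Dover, Ashby}: service 54 + fixed 55 = 109
{Dover, Wirral, Ashby}: service 46 + fixed 96 = 142
No other subset beats 90.

Minimum total cost: 90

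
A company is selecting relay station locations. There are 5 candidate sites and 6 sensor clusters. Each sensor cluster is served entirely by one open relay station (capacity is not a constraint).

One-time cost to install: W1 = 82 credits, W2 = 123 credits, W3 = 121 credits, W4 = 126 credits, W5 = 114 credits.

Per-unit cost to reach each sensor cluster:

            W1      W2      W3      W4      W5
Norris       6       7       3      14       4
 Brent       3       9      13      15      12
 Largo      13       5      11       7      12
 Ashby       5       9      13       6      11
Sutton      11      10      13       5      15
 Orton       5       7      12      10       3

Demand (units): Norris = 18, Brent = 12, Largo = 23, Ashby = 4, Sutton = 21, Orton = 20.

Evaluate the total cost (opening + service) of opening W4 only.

Each sensor cluster is assigned to its cheapest site among the open ones.
{W4}: Norris→W4 14·18=252, Brent→W4 15·12=180, Largo→W4 7·23=161, Ashby→W4 6·4=24, Sutton→W4 5·21=105, Orton→W4 10·20=200. Service 922; fixed 126; total 1048.

Total cost: 1048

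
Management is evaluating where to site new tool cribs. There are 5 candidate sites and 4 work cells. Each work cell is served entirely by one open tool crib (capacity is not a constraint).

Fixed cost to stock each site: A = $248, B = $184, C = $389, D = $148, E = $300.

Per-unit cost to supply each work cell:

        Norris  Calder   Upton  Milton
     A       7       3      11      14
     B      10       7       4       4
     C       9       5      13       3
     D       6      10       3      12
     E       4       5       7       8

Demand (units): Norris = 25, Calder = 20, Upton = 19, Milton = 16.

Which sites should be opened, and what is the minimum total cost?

Open B only; minimum total cost 714.

For any fixed open set, each work cell goes to its cheapest open site; total = fixed + service.
{B}: Norris→B 10·25=250, Calder→B 7·20=140, Upton→B 4·19=76, Milton→B 4·16=64. Service 530; fixed 184; total 714.
{B, D}: service 411 + fixed 332 = 743
{D}: Norris→D 6·25=150, Calder→D 10·20=200, Upton→D 3·19=57, Milton→D 12·16=192. Service 599; fixed 148; total 747.
{A, B, C, D, E}: service 265 + fixed 1269 = 1534
No other subset beats 714.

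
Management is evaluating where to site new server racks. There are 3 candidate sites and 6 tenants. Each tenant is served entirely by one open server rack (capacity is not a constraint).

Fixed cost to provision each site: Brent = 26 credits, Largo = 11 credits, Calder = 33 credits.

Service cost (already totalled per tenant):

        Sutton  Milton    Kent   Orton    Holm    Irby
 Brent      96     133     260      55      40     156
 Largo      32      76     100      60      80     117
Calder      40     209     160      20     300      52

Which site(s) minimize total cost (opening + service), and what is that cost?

Open Brent, Largo and Calder; minimum total cost 390.

For any fixed open set, each tenant goes to its cheapest open site; total = fixed + service.
{Brent, Largo, Calder}: Sutton→Largo 32, Milton→Largo 76, Kent→Largo 100, Orton→Calder 20, Holm→Brent 40, Irby→Calder 52. Service 320; fixed 70; total 390.
{Largo, Calder}: service 360 + fixed 44 = 404
{Brent, Largo}: service 420 + fixed 37 = 457
{Largo}: service 465 + fixed 11 = 476
No other subset beats 390.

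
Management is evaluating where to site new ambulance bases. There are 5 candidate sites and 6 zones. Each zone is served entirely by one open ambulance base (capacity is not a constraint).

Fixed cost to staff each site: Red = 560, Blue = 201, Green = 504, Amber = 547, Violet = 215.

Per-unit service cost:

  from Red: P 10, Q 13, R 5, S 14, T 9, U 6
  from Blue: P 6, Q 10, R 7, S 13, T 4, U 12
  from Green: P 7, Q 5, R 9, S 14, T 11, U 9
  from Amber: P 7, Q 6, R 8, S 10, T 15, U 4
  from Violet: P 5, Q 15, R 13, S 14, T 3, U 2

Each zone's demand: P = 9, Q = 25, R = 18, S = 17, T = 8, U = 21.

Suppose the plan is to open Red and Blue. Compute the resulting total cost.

Total cost: 1534

Each zone is assigned to its cheapest site among the open ones.
{Red, Blue}: P→Blue 6·9=54, Q→Blue 10·25=250, R→Red 5·18=90, S→Blue 13·17=221, T→Blue 4·8=32, U→Red 6·21=126. Service 773; fixed 761; total 1534.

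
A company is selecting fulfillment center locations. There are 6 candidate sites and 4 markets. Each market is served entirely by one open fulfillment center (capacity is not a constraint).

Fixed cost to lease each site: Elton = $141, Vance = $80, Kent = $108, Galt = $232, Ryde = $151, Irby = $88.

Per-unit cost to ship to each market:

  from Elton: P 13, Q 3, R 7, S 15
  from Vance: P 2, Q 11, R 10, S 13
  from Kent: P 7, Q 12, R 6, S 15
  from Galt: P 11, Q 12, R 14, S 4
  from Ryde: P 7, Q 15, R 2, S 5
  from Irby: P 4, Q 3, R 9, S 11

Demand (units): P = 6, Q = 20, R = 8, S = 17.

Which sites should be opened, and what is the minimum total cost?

Open Ryde and Irby; minimum total cost 424.

For any fixed open set, each market goes to its cheapest open site; total = fixed + service.
{Ryde, Irby}: P→Irby 4·6=24, Q→Irby 3·20=60, R→Ryde 2·8=16, S→Ryde 5·17=85. Service 185; fixed 239; total 424.
{Irby}: service 343 + fixed 88 = 431
{Vance, Ryde, Irby}: service 173 + fixed 319 = 492
{Elton, Vance, Kent, Galt, Ryde, Irby}: P→Vance 2·6=12, Q→Elton 3·20=60, R→Ryde 2·8=16, S→Galt 4·17=68. Service 156; fixed 800; total 956.
No other subset beats 424.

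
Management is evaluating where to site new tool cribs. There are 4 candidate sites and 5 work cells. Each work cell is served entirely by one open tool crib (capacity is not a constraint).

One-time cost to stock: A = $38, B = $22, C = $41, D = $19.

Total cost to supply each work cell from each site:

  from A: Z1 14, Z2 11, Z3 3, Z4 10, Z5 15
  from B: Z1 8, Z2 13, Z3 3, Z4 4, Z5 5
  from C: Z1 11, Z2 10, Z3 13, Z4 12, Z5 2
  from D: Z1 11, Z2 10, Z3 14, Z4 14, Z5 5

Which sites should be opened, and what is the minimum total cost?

For any fixed open set, each work cell goes to its cheapest open site; total = fixed + service.
{B}: Z1→B 8, Z2→B 13, Z3→B 3, Z4→B 4, Z5→B 5. Service 33; fixed 22; total 55.
{B, D}: service 30 + fixed 41 = 71
{D}: service 54 + fixed 19 = 73
{A, B, C, D}: Z1→B 8, Z2→C 10, Z3→A 3, Z4→B 4, Z5→C 2. Service 27; fixed 120; total 147.
No other subset beats 55.

Open B only; minimum total cost 55.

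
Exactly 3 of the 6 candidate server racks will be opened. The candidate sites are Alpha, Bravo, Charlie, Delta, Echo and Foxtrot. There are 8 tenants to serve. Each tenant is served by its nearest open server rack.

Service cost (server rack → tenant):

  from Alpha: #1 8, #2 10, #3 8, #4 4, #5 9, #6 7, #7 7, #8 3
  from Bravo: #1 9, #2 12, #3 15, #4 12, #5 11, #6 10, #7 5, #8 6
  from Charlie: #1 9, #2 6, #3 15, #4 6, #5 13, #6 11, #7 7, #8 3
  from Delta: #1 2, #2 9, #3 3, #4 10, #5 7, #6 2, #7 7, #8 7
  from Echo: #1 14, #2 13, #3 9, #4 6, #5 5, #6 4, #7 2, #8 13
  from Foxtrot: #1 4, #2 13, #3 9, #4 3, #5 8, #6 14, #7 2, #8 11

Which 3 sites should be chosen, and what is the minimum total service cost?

With exactly 3 open, each tenant uses its cheapest among the chosen.
{Charlie, Delta, Foxtrot}: #1→Delta 2, #2→Charlie 6, #3→Delta 3, #4→Foxtrot 3, #5→Delta 7, #6→Delta 2, #7→Foxtrot 2, #8→Charlie 3. Service cost 28.
{Charlie, Delta, Echo}: service cost 29
{Alpha, Delta, Echo}: service cost 30
Among all 20 size-3 choices, {Charlie, Delta, Foxtrot} is lowest.

Choose Charlie, Delta and Foxtrot; total service cost 28.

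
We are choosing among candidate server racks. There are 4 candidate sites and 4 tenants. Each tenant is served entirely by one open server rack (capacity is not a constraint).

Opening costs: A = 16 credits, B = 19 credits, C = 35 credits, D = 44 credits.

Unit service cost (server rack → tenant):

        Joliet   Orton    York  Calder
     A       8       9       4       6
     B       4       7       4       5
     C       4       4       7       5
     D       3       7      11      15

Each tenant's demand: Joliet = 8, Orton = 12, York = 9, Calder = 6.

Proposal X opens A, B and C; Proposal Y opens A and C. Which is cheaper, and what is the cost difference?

Proposal X: {A, B, C}: Joliet→B 4·8=32, Orton→C 4·12=48, York→A 4·9=36, Calder→B 5·6=30. Service 146; fixed 70; total 216.
Proposal Y: {A, C}: Joliet→C 4·8=32, Orton→C 4·12=48, York→A 4·9=36, Calder→C 5·6=30. Service 146; fixed 51; total 197.
Difference: |216 − 197| = 19.

Proposal Y is cheaper by 19.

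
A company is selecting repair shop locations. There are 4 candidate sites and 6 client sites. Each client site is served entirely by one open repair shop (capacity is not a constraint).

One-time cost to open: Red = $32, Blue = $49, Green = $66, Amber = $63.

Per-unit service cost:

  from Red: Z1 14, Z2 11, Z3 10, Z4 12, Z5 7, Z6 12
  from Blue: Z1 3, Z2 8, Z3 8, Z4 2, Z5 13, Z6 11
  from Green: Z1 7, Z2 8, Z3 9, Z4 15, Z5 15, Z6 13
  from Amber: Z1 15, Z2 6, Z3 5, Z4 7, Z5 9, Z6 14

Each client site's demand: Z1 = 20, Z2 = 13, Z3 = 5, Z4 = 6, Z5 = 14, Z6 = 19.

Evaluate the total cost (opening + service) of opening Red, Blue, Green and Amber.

Each client site is assigned to its cheapest site among the open ones.
{Red, Blue, Green, Amber}: Z1→Blue 3·20=60, Z2→Amber 6·13=78, Z3→Amber 5·5=25, Z4→Blue 2·6=12, Z5→Red 7·14=98, Z6→Blue 11·19=209. Service 482; fixed 210; total 692.

Total cost: 692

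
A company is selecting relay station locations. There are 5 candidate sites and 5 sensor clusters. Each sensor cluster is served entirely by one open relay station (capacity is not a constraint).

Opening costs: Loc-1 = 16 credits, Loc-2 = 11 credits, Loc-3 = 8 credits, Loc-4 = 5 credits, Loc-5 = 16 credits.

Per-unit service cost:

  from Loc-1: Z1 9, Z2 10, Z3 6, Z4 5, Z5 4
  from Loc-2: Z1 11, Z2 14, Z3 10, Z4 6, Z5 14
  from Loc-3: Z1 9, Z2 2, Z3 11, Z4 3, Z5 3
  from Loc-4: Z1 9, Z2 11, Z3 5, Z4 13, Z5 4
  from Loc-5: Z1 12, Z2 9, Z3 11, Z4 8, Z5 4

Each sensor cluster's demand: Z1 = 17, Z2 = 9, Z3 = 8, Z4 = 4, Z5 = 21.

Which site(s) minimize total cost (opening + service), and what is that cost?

Open Loc-3 and Loc-4; minimum total cost 299.

For any fixed open set, each sensor cluster goes to its cheapest open site; total = fixed + service.
{Loc-3, Loc-4}: Z1→Loc-3 9·17=153, Z2→Loc-3 2·9=18, Z3→Loc-4 5·8=40, Z4→Loc-3 3·4=12, Z5→Loc-3 3·21=63. Service 286; fixed 13; total 299.
{Loc-2, Loc-3, Loc-4}: service 286 + fixed 24 = 310
{Loc-1, Loc-3, Loc-4}: service 286 + fixed 29 = 315
{Loc-1, Loc-2, Loc-3, Loc-4, Loc-5}: service 286 + fixed 56 = 342
No other subset beats 299.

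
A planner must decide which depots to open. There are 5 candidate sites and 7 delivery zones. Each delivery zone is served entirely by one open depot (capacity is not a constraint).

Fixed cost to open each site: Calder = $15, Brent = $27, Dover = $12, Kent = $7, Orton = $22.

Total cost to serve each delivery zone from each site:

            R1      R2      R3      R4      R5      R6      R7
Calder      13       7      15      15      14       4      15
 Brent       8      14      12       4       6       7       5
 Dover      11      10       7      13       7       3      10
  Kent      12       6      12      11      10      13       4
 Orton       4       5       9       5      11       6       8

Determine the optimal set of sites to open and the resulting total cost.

Open Dover and Kent; minimum total cost 68.

For any fixed open set, each delivery zone goes to its cheapest open site; total = fixed + service.
{Dover, Kent}: R1→Dover 11, R2→Kent 6, R3→Dover 7, R4→Kent 11, R5→Dover 7, R6→Dover 3, R7→Kent 4. Service 49; fixed 19; total 68.
{Orton}: service 48 + fixed 22 = 70
{Kent, Orton}: service 43 + fixed 29 = 72
{Calder, Brent, Dover, Kent, Orton}: service 33 + fixed 83 = 116
No other subset beats 68.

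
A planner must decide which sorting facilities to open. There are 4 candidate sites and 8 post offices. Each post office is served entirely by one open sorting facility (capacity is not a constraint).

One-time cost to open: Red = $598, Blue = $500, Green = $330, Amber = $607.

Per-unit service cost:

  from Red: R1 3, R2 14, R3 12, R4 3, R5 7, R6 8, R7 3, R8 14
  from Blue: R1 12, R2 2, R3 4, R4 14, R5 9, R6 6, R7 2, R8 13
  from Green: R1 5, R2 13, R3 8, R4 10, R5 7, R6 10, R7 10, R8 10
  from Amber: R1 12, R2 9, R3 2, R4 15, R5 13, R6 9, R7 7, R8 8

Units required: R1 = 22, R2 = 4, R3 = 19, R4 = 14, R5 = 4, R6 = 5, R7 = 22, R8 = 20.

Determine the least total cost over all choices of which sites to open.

For any fixed open set, each post office goes to its cheapest open site; total = fixed + service.
{Green}: R1→Green 5·22=110, R2→Green 13·4=52, R3→Green 8·19=152, R4→Green 10·14=140, R5→Green 7·4=28, R6→Green 10·5=50, R7→Green 10·22=220, R8→Green 10·20=200. Service 952; fixed 330; total 1282.
{Red}: service 806 + fixed 598 = 1404
{Blue}: service 914 + fixed 500 = 1414
{Red, Blue, Green, Amber}: service 416 + fixed 2035 = 2451
(All 15 nonempty subsets were checked; Green only is lowest.)

Minimum total cost: 1282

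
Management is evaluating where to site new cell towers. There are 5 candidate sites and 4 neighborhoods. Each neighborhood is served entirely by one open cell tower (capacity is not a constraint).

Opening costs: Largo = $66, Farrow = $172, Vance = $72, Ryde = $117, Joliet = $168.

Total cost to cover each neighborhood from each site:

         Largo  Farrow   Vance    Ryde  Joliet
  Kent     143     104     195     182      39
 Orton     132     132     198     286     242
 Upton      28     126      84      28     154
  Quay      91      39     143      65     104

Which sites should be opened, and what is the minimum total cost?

For any fixed open set, each neighborhood goes to its cheapest open site; total = fixed + service.
{Largo}: Kent→Largo 143, Orton→Largo 132, Upton→Largo 28, Quay→Largo 91. Service 394; fixed 66; total 460.
{Largo, Joliet}: Kent→Joliet 39, Orton→Largo 132, Upton→Largo 28, Quay→Largo 91. Service 290; fixed 234; total 524.
{Largo, Vance}: Kent→Largo 143, Orton→Largo 132, Upton→Largo 28, Quay→Largo 91. Service 394; fixed 138; total 532.
{Largo, Farrow, Vance, Ryde, Joliet}: Kent→Joliet 39, Orton→Largo 132, Upton→Largo 28, Quay→Farrow 39. Service 238; fixed 595; total 833.
No other subset beats 460.

Open Largo only; minimum total cost 460.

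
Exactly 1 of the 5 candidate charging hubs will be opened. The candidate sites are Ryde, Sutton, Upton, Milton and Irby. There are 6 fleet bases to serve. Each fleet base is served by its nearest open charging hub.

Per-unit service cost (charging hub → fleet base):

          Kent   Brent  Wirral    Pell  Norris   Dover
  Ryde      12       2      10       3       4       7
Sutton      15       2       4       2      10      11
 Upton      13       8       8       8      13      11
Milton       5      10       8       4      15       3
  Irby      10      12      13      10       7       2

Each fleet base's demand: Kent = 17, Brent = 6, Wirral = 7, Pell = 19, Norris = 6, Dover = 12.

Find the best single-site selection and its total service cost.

With exactly 1 open, each fleet base uses its cheapest among the chosen.
{Milton}: Kent→Milton 5·17=85, Brent→Milton 10·6=60, Wirral→Milton 8·7=56, Pell→Milton 4·19=76, Norris→Milton 15·6=90, Dover→Milton 3·12=36. Service cost 403.
{Ryde}: service cost 451
{Sutton}: service cost 525
Among all 5 size-1 choices, {Milton} is lowest.

Choose Milton only; total service cost 403.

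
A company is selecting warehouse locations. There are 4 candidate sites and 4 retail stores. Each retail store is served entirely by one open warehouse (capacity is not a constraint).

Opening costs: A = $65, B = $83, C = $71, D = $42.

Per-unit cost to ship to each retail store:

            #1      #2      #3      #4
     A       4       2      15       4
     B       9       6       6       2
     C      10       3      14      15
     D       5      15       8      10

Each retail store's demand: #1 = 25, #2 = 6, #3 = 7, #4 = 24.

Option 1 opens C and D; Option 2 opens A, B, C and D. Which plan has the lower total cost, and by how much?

Option 2 is cheaper by 89.

Option 1: {C, D}: #1→D 5·25=125, #2→C 3·6=18, #3→D 8·7=56, #4→D 10·24=240. Service 439; fixed 113; total 552.
Option 2: {A, B, C, D}: #1→A 4·25=100, #2→A 2·6=12, #3→B 6·7=42, #4→B 2·24=48. Service 202; fixed 261; total 463.
Difference: |552 − 463| = 89.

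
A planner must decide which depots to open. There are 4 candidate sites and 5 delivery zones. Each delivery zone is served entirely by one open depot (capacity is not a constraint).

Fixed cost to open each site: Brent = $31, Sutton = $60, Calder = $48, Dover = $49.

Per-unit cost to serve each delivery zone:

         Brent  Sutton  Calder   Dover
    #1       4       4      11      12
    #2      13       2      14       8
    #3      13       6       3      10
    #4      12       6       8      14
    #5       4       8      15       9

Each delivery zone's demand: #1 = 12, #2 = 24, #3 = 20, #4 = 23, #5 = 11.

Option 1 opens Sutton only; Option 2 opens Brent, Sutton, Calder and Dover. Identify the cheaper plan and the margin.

Option 1: {Sutton}: #1→Sutton 4·12=48, #2→Sutton 2·24=48, #3→Sutton 6·20=120, #4→Sutton 6·23=138, #5→Sutton 8·11=88. Service 442; fixed 60; total 502.
Option 2: {Brent, Sutton, Calder, Dover}: #1→Brent 4·12=48, #2→Sutton 2·24=48, #3→Calder 3·20=60, #4→Sutton 6·23=138, #5→Brent 4·11=44. Service 338; fixed 188; total 526.
Difference: |502 − 526| = 24.

Option 1 is cheaper by 24.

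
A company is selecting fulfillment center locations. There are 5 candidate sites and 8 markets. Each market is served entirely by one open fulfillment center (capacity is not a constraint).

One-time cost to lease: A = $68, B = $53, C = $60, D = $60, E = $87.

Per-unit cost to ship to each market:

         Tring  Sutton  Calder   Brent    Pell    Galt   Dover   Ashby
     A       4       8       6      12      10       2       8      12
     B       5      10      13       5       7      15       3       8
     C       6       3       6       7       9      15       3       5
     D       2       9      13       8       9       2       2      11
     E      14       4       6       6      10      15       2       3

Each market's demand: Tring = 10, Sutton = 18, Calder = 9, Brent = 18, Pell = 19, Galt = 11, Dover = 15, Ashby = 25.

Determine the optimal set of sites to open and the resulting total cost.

For any fixed open set, each market goes to its cheapest open site; total = fixed + service.
{B, D, E}: Tring→D 2·10=20, Sutton→E 4·18=72, Calder→E 6·9=54, Brent→B 5·18=90, Pell→B 7·19=133, Galt→D 2·11=22, Dover→D 2·15=30, Ashby→E 3·25=75. Service 496; fixed 200; total 696.
{D, E}: Tring→D 2·10=20, Sutton→E 4·18=72, Calder→E 6·9=54, Brent→E 6·18=108, Pell→D 9·19=171, Galt→D 2·11=22, Dover→D 2·15=30, Ashby→E 3·25=75. Service 552; fixed 147; total 699.
{B, C, D}: Tring→D 2·10=20, Sutton→C 3·18=54, Calder→C 6·9=54, Brent→B 5·18=90, Pell→B 7·19=133, Galt→D 2·11=22, Dover→D 2·15=30, Ashby→C 5·25=125. Service 528; fixed 173; total 701.
{A, B, C, D, E}: Tring→D 2·10=20, Sutton→C 3·18=54, Calder→A 6·9=54, Brent→B 5·18=90, Pell→B 7·19=133, Galt→A 2·11=22, Dover→D 2·15=30, Ashby→E 3·25=75. Service 478; fixed 328; total 806.
No other subset beats 696.

Open B, D and E; minimum total cost 696.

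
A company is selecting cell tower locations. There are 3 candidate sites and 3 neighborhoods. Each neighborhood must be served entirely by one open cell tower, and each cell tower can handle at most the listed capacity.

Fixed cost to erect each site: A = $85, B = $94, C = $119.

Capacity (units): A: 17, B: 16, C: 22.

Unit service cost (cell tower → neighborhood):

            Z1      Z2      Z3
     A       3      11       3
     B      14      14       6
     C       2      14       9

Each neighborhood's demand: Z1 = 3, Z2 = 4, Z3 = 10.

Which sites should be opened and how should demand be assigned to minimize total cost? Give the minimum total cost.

Open {A}: Z1→A 3·3=9, Z2→A 11·4=44, Z3→A 3·10=30.
Loads: A carries 17/17. Service 83; fixed 85; total 168.
Next best feasible plan costs 262.

Minimum total cost: 168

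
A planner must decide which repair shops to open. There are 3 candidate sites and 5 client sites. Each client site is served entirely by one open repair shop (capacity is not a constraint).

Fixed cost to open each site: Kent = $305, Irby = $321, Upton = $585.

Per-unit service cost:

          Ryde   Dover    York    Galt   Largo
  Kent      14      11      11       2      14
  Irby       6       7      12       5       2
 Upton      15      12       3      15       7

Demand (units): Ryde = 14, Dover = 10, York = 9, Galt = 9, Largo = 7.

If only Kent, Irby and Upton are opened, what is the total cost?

Total cost: 1424

Each client site is assigned to its cheapest site among the open ones.
{Kent, Irby, Upton}: Ryde→Irby 6·14=84, Dover→Irby 7·10=70, York→Upton 3·9=27, Galt→Kent 2·9=18, Largo→Irby 2·7=14. Service 213; fixed 1211; total 1424.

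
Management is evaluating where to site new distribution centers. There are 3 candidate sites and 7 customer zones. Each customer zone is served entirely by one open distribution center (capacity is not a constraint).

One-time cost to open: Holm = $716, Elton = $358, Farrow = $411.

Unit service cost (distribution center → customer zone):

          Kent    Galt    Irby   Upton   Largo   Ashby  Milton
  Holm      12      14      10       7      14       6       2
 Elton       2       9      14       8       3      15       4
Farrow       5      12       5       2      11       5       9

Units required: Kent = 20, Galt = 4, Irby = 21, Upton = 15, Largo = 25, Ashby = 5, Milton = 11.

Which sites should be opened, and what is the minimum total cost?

For any fixed open set, each customer zone goes to its cheapest open site; total = fixed + service.
{Elton}: Kent→Elton 2·20=40, Galt→Elton 9·4=36, Irby→Elton 14·21=294, Upton→Elton 8·15=120, Largo→Elton 3·25=75, Ashby→Elton 15·5=75, Milton→Elton 4·11=44. Service 684; fixed 358; total 1042.
{Farrow}: Kent→Farrow 5·20=100, Galt→Farrow 12·4=48, Irby→Farrow 5·21=105, Upton→Farrow 2·15=30, Largo→Farrow 11·25=275, Ashby→Farrow 5·5=25, Milton→Farrow 9·11=99. Service 682; fixed 411; total 1093.
{Elton, Farrow}: service 355 + fixed 769 = 1124
{Holm, Elton, Farrow}: service 333 + fixed 1485 = 1818
No other subset beats 1042.

Open Elton only; minimum total cost 1042.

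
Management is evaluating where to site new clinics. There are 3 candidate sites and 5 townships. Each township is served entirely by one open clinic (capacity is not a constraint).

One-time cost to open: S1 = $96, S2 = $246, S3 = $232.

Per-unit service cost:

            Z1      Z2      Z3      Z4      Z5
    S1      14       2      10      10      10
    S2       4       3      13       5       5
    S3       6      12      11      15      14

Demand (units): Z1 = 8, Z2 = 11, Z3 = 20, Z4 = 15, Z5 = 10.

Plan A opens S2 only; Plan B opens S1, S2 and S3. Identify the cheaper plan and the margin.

Plan A: {S2}: Z1→S2 4·8=32, Z2→S2 3·11=33, Z3→S2 13·20=260, Z4→S2 5·15=75, Z5→S2 5·10=50. Service 450; fixed 246; total 696.
Plan B: {S1, S2, S3}: Z1→S2 4·8=32, Z2→S1 2·11=22, Z3→S1 10·20=200, Z4→S2 5·15=75, Z5→S2 5·10=50. Service 379; fixed 574; total 953.
Difference: |696 − 953| = 257.

Plan A is cheaper by 257.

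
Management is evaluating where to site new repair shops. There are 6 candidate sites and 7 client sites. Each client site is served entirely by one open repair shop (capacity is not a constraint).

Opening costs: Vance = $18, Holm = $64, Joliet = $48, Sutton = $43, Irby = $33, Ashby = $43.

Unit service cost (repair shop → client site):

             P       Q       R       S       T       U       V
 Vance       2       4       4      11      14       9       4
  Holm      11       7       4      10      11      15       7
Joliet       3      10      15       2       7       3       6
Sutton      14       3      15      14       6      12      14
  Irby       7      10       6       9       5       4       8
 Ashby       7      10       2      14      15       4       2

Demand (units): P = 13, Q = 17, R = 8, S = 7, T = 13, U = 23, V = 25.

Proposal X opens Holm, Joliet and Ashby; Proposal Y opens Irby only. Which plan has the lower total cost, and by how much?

Proposal X: {Holm, Joliet, Ashby}: P→Joliet 3·13=39, Q→Holm 7·17=119, R→Ashby 2·8=16, S→Joliet 2·7=14, T→Joliet 7·13=91, U→Joliet 3·23=69, V→Ashby 2·25=50. Service 398; fixed 155; total 553.
Proposal Y: {Irby}: P→Irby 7·13=91, Q→Irby 10·17=170, R→Irby 6·8=48, S→Irby 9·7=63, T→Irby 5·13=65, U→Irby 4·23=92, V→Irby 8·25=200. Service 729; fixed 33; total 762.
Difference: |553 − 762| = 209.

Proposal X is cheaper by 209.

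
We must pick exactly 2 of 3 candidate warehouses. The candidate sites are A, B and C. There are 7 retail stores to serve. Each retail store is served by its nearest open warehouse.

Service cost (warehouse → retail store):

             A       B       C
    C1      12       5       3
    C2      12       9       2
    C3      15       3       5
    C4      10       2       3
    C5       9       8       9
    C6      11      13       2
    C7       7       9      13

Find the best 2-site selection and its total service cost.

Choose B and C; total service cost 29.

With exactly 2 open, each retail store uses its cheapest among the chosen.
{B, C}: C1→C 3, C2→C 2, C3→B 3, C4→B 2, C5→B 8, C6→C 2, C7→B 9. Service cost 29.
{A, C}: service cost 31
{A, B}: service cost 45
Among all 3 size-2 choices, {B, C} is lowest.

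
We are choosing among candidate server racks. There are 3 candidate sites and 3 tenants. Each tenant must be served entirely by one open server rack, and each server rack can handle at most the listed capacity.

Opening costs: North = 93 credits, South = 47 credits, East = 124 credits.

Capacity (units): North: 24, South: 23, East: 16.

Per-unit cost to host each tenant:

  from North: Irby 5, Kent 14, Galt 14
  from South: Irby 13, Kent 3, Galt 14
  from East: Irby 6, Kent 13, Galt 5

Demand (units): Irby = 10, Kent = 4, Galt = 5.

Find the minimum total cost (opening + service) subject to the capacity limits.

Open {South}: Irby→South 13·10=130, Kent→South 3·4=12, Galt→South 14·5=70.
Loads: South carries 19/23. Service 212; fixed 47; total 259.
Next best feasible plan costs 268.

Minimum total cost: 259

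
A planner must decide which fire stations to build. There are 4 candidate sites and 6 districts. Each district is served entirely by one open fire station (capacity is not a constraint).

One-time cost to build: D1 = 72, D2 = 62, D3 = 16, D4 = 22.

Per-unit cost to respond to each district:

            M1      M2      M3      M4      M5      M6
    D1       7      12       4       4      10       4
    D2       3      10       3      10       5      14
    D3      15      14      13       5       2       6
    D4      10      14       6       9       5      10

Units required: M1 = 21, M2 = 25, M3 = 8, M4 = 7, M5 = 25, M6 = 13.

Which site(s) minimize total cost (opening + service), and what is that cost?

For any fixed open set, each district goes to its cheapest open site; total = fixed + service.
{D2, D3}: M1→D2 3·21=63, M2→D2 10·25=250, M3→D2 3·8=24, M4→D3 5·7=35, M5→D3 2·25=50, M6→D3 6·13=78. Service 500; fixed 78; total 578.
{D2, D3, D4}: M1→D2 3·21=63, M2→D2 10·25=250, M3→D2 3·8=24, M4→D3 5·7=35, M5→D3 2·25=50, M6→D3 6·13=78. Service 500; fixed 100; total 600.
{D1, D2, D3}: service 467 + fixed 150 = 617
{D1, D2, D3, D4}: service 467 + fixed 172 = 639
No other subset beats 578.

Open D2 and D3; minimum total cost 578.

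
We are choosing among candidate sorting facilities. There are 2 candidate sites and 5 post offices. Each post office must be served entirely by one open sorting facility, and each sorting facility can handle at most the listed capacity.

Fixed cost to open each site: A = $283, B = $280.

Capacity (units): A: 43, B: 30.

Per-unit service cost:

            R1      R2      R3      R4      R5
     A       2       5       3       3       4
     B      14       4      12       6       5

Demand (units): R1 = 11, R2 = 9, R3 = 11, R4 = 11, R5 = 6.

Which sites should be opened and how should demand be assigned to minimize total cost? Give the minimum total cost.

Open {A, B}: R1→A 2·11=22, R2→B 4·9=36, R3→A 3·11=33, R4→A 3·11=33, R5→A 4·6=24.
Loads: A carries 39/43, B carries 9/30. Service 148; fixed 563; total 711.
Next best feasible plan costs 717.

Minimum total cost: 711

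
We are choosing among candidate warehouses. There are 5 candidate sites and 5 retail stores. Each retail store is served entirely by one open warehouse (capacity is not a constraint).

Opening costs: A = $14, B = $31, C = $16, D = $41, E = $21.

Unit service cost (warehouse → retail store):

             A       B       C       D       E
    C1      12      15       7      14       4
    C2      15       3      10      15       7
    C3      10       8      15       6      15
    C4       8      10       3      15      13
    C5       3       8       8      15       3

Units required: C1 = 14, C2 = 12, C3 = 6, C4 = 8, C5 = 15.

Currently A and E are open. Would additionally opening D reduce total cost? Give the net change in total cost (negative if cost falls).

No — net change +17 (cost rises by 17).

Current service cost with {A, E}: 309.
Adding D: each retail store re-picks its cheapest; new service cost 285, saving 24.
Extra fixed cost: 41. Net change = 41 − 24 = 17.
(Totals: 344 → 361.)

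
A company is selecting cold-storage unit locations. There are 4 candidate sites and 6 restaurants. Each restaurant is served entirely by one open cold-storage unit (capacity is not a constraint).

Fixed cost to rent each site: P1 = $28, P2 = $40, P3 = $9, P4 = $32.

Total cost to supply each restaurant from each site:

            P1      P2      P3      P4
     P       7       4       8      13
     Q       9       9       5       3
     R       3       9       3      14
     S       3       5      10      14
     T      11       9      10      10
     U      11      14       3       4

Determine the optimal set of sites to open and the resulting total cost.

For any fixed open set, each restaurant goes to its cheapest open site; total = fixed + service.
{P3}: P→P3 8, Q→P3 5, R→P3 3, S→P3 10, T→P3 10, U→P3 3. Service 39; fixed 9; total 48.
{P1, P3}: P→P1 7, Q→P3 5, R→P1 3, S→P1 3, T→P3 10, U→P3 3. Service 31; fixed 37; total 68.
{P1}: P→P1 7, Q→P1 9, R→P1 3, S→P1 3, T→P1 11, U→P1 11. Service 44; fixed 28; total 72.
{P1, P2, P3, P4}: service 25 + fixed 109 = 134
(All 15 nonempty subsets were checked; P3 only is lowest.)

Open P3 only; minimum total cost 48.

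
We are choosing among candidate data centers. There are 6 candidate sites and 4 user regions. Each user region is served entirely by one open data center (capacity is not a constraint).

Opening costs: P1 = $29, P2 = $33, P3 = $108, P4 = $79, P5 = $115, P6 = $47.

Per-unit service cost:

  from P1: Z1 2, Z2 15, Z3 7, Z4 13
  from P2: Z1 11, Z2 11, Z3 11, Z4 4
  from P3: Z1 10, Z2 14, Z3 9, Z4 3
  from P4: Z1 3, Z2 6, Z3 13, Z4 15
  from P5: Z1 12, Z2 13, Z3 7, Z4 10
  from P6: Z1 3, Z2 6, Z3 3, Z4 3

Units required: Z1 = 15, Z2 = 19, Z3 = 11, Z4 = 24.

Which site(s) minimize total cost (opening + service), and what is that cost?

For any fixed open set, each user region goes to its cheapest open site; total = fixed + service.
{P6}: Z1→P6 3·15=45, Z2→P6 6·19=114, Z3→P6 3·11=33, Z4→P6 3·24=72. Service 264; fixed 47; total 311.
{P1, P6}: service 249 + fixed 76 = 325
{P2, P6}: Z1→P6 3·15=45, Z2→P6 6·19=114, Z3→P6 3·11=33, Z4→P6 3·24=72. Service 264; fixed 80; total 344.
{P1, P2, P3, P4, P5, P6}: service 249 + fixed 411 = 660
No other subset beats 311.

Open P6 only; minimum total cost 311.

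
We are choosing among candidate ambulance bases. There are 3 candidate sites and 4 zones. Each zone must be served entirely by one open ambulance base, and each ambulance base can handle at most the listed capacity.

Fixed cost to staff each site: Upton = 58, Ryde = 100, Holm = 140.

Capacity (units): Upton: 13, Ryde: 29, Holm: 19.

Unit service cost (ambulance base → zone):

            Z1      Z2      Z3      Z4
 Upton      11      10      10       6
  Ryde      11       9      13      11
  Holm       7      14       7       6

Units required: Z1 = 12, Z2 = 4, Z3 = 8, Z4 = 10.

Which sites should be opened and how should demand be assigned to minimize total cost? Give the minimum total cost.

Open {Upton, Ryde}: Z1→Ryde 11·12=132, Z2→Ryde 9·4=36, Z3→Ryde 13·8=104, Z4→Upton 6·10=60.
Loads: Upton carries 10/13, Ryde carries 24/29. Service 332; fixed 158; total 490.
Next best feasible plan costs 516.

Minimum total cost: 490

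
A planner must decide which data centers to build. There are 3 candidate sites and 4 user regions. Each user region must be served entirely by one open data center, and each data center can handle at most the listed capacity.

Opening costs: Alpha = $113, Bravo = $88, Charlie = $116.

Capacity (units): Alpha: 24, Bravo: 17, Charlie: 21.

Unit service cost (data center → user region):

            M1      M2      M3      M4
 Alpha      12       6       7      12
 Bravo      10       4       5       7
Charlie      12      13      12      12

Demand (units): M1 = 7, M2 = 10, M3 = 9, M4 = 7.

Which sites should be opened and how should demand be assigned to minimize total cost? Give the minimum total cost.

Open {Alpha, Bravo}: M1→Alpha 12·7=84, M2→Bravo 4·10=40, M3→Alpha 7·9=63, M4→Bravo 7·7=49.
Loads: Alpha carries 16/24, Bravo carries 17/17. Service 236; fixed 201; total 437.
Next best feasible plan costs 439.

Minimum total cost: 437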